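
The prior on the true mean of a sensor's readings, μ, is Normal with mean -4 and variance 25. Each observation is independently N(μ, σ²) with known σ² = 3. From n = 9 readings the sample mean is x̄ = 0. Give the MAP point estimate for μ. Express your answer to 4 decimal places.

μ̂_MAP = -0.0526

n = 9, x̄ = 0.
For a Normal prior and Normal likelihood with known variance, the posterior is Normal; its mode equals its mean, the precision-weighted average.
Prior precision 1/σ₀² = 1/25 = 0.04; data precision n/σ² = 9/3 = 3.
μ̂ = (0.04·(-4) + 3·0) / (0.04 + 3) = (-0.16)/3.04 = -1/19 ≈ -0.0526.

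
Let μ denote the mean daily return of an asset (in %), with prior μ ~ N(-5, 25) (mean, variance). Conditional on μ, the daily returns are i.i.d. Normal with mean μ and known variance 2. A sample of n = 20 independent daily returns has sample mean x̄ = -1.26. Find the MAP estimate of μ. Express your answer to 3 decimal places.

n = 20, x̄ = -1.26.
For a Normal prior and Normal likelihood with known variance, the posterior is Normal; its mode equals its mean, the precision-weighted average.
Prior precision 1/σ₀² = 1/25 = 0.04; data precision n/σ² = 20/2 = 10.
μ̂ = (0.04·(-5) + 10·(-1.26)) / (0.04 + 10) = (-12.8)/10.04 = -320/251 ≈ -1.275.

μ̂_MAP = -1.275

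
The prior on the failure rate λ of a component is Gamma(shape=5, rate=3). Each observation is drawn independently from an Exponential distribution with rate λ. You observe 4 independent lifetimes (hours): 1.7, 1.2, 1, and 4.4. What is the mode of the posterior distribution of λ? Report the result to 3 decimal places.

λ̂_MAP = 0.708

The Exponential(rate=λ) likelihood is ∝ λ^n e^(−λΣtᵢ). Here n = 4 and Σtᵢ = 1.7 + 1.2 + 1 + 4.4 = 8.3.
Posterior ∝ λ^4e^(−3λ) · λ^4e^(−8.3λ) = λ^8e^(−11.3λ), i.e. Gamma(9, 11.3).
Mode = (a−1)/b = 8/11.3 ≈ 0.708.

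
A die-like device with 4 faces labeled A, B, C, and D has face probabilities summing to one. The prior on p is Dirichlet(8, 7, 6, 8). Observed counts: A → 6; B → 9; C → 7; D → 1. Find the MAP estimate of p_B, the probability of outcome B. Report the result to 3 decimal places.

MAP estimate of p_B = 0.313

The posterior is Dirichlet(αᵢ + nᵢ) = Dirichlet(14, 16, 13, 9).
For a Dirichlet(a₁,…,a_K) with all aᵢ > 1, the mode has j-th component (aⱼ − 1)/(Σaᵢ − K).
Here Σaᵢ = 52 and K = 4, so p_B = (16 − 1)/(52 − 4) = 15/48 ≈ 0.313.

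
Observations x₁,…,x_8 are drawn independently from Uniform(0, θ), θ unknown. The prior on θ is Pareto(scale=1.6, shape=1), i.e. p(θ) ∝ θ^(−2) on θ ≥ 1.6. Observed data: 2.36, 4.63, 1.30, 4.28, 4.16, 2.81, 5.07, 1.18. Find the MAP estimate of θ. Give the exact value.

θ̂_MAP = 5.07

The Uniform(0, θ) likelihood is θ^(−n) for θ ≥ max(xᵢ), zero otherwise. Here max(xᵢ) = 5.07.
Posterior ∝ θ^(−2) · θ^(−8) = θ^(−10) on θ ≥ max(1.6, 5.07) = 5.07.
This density is strictly decreasing in θ, so the posterior mode lies at the lower boundary of the support.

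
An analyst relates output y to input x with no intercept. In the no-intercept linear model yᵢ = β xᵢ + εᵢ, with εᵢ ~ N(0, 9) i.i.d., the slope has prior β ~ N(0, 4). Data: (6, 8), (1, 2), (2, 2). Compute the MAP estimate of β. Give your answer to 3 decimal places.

β̂_MAP = 1.249

log p(β | y) = −Σ(yᵢ − βxᵢ)²/(2·9) − β²/(2·4) + const.
Setting the derivative to zero: Σxᵢ(yᵢ − βxᵢ)/9 − β/4 = 0, so β = Σxᵢyᵢ / (Σxᵢ² + σ²/τ²).
Σxᵢyᵢ = 6·8 + 1·2 + 2·2 = 54; Σxᵢ² = 41; σ²/τ² = 2.25.
β̂_MAP = 54 / (41 + 2.25) = 54/43.25 ≈ 1.249.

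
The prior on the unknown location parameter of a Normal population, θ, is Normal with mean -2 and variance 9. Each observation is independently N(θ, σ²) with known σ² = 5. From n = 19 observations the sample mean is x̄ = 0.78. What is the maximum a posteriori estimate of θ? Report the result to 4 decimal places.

n = 19, x̄ = 0.78.
For a Normal prior and Normal likelihood with known variance, the posterior is Normal; its mode equals its mean, the precision-weighted average.
Prior precision 1/σ₀² = 1/9; data precision n/σ² = 19/5 = 3.8.
θ̂ = ((1/9)·(-2) + 3.8·0.78) / (1/9 + 3.8) = (6169/2250)/(176/45) = 6169/8800 ≈ 0.7010.

θ̂_MAP = 0.7010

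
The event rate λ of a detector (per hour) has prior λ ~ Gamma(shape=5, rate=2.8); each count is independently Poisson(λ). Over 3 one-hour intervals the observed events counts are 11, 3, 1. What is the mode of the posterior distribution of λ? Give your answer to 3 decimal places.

λ̂_MAP = 3.276

Σxᵢ = 11+3+1 = 15, with n = 3.
Posterior ∝ λ^4e^(−2.8λ) · λ^15e^(−3λ) = λ^19e^(−5.8λ), i.e. Gamma(shape=20, rate=5.8).
The mode of a Gamma(a, b) with a ≥ 1 (shape–rate) is (a−1)/b = 19/5.8 ≈ 3.276.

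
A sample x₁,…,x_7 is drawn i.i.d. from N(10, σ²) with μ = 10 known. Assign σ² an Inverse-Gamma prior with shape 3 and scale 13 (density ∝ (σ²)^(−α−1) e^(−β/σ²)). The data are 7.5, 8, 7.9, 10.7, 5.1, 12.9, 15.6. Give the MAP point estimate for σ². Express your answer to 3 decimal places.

σ̂²_MAP = 6.995

Sum of squared deviations about the known mean: SS = (7.5−10)² + (8−10)² + (7.9−10)² + (10.7−10)² + (5.1−10)² + (12.9−10)² + (15.6−10)² = 78.93.
The Normal likelihood contributes (σ²)^(−n/2) exp(−SS/(2σ²)), so the posterior is Inverse-Gamma(α + n/2, β + SS/2) = Inverse-Gamma(6.5, 52.465).
The mode of Inverse-Gamma(a, b) is b/(a+1) = 52.465/7.5 ≈ 6.995.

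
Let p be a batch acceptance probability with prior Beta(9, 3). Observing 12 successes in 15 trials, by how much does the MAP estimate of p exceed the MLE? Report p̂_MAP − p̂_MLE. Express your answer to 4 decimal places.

MAP − MLE = 0.0000

Posterior is Beta(21, 6); MAP = (21−1)/(27−2) = 20/25 ≈ 0.80000.
MLE ignores the prior: p̂_MLE = k/n = 12/15 ≈ 0.80000.
Difference = 20/25 − 12/15 = 0 ≈ 0.0000.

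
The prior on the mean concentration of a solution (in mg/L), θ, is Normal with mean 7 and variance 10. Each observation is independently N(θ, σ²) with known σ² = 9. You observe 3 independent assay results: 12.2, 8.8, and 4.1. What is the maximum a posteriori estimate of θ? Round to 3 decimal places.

θ̂_MAP = 8.051

n = 3; x̄ = (12.2 + 8.8 + 4.1)/3 = 25.1/3 = 251/30 ≈ 8.3667.
For a Normal prior and Normal likelihood with known variance, the posterior is Normal; its mode equals its mean, the precision-weighted average.
Prior precision 1/σ₀² = 1/10 = 0.1; data precision n/σ² = 3/9 = 1/3.
θ̂ = (0.1·7 + (1/3)·(251/30)) / (0.1 + 1/3) = (157/45)/(13/30) = 314/39 ≈ 8.051.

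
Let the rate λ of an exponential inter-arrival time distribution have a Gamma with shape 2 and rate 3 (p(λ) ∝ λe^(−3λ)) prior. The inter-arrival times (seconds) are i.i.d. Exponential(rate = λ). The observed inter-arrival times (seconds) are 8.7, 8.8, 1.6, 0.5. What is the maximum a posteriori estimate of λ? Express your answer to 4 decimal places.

λ̂_MAP = 0.2212

The Exponential(rate=λ) likelihood is ∝ λ^n e^(−λΣtᵢ). Here n = 4 and Σtᵢ = 8.7 + 8.8 + 1.6 + 0.5 = 19.6.
Posterior ∝ λe^(−3λ) · λ^4e^(−19.6λ) = λ^5e^(−22.6λ), i.e. Gamma(6, 22.6).
Mode = (a−1)/b = 5/22.6 ≈ 0.2212.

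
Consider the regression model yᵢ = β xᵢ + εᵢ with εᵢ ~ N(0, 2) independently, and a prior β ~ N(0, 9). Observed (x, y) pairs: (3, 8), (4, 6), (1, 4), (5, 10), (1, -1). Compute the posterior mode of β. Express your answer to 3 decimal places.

β̂_MAP = 1.934

log p(β | y) = −Σ(yᵢ − βxᵢ)²/(2·2) − β²/(2·9) + const.
Setting the derivative to zero: Σxᵢ(yᵢ − βxᵢ)/2 − β/9 = 0, so β = Σxᵢyᵢ / (Σxᵢ² + σ²/τ²).
Σxᵢyᵢ = 3·8 + 4·6 + 1·4 + 5·10 + 1·(-1) = 101; Σxᵢ² = 52; σ²/τ² = 2/9.
β̂_MAP = 101 / (52 + 2/9) = 101/(470/9) = 909/470 ≈ 1.934.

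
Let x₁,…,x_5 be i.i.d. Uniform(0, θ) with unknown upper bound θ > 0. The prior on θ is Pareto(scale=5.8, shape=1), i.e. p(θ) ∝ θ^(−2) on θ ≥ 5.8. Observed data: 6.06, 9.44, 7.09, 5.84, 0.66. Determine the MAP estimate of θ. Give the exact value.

θ̂_MAP = 9.44

The Uniform(0, θ) likelihood is θ^(−n) for θ ≥ max(xᵢ), zero otherwise. Here max(xᵢ) = 9.44.
Posterior ∝ θ^(−2) · θ^(−5) = θ^(−7) on θ ≥ max(5.8, 9.44) = 9.44.
This density is strictly decreasing in θ, so the posterior mode lies at the lower boundary of the support.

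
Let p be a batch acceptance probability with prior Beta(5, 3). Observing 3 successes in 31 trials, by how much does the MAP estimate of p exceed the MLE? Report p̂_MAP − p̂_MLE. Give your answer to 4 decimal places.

MAP − MLE = 0.0924

Posterior is Beta(8, 31); MAP = (8−1)/(39−2) = 7/37 ≈ 0.18919.
MLE ignores the prior: p̂_MLE = k/n = 3/31 ≈ 0.09677.
Difference = 7/37 − 3/31 = 106/1147 ≈ 0.0924.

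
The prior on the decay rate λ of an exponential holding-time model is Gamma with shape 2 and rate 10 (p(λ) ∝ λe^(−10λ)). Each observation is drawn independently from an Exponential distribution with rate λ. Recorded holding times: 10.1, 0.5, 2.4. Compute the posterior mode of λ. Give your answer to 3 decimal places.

The Exponential(rate=λ) likelihood is ∝ λ^n e^(−λΣtᵢ). Here n = 3 and Σtᵢ = 10.1 + 0.5 + 2.4 = 13.
Posterior ∝ λe^(−10λ) · λ^3e^(−13λ) = λ^4e^(−23λ), i.e. Gamma(5, 23).
Mode = (a−1)/b = 4/23 ≈ 0.174.

λ̂_MAP = 0.174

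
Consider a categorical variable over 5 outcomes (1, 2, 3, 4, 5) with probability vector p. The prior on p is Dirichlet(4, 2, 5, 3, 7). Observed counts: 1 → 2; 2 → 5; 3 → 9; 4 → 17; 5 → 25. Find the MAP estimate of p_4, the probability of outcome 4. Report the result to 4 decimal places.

MAP estimate: 0.2568

The posterior is Dirichlet(αᵢ + nᵢ) = Dirichlet(6, 7, 14, 20, 32).
For a Dirichlet(a₁,…,a_K) with all aᵢ > 1, the mode has j-th component (aⱼ − 1)/(Σaᵢ − K).
Here Σaᵢ = 79 and K = 5, so p_4 = (20 − 1)/(79 − 5) = 19/74 ≈ 0.2568.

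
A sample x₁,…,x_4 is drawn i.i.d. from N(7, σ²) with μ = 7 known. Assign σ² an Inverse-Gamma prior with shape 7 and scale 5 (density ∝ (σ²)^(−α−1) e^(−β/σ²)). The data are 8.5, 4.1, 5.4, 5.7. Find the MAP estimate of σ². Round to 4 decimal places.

Sum of squared deviations about the known mean: SS = (8.5−7)² + (4.1−7)² + (5.4−7)² + (5.7−7)² = 14.91.
The Normal likelihood contributes (σ²)^(−n/2) exp(−SS/(2σ²)), so the posterior is Inverse-Gamma(α + n/2, β + SS/2) = Inverse-Gamma(9, 12.455).
The mode of Inverse-Gamma(a, b) is b/(a+1) = 12.455/10 ≈ 1.2455.

σ̂²_MAP = 1.2455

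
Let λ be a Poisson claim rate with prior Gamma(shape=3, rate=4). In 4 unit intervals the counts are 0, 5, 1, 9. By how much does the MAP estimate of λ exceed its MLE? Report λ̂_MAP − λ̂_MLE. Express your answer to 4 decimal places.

MAP − MLE = -1.6250

Σxᵢ = 15. Posterior is Gamma(18, 8); MAP = (18−1)/8 = 17/8 ≈ 2.12500.
MLE = x̄ = 15/4 ≈ 3.75000.
Difference = 17/8 − 15/4 = -13/8 ≈ -1.6250.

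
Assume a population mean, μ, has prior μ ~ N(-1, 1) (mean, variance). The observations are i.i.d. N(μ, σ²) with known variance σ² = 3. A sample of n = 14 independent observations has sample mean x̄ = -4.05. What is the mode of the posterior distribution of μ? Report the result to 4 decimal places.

μ̂_MAP = -3.5118

n = 14, x̄ = -4.05.
For a Normal prior and Normal likelihood with known variance, the posterior is Normal; its mode equals its mean, the precision-weighted average.
Prior precision 1/σ₀² = 1/1 = 1; data precision n/σ² = 14/3.
μ̂ = (1·(-1) + (14/3)·(-4.05)) / (1 + 14/3) = (-19.9)/(17/3) = -597/170 ≈ -3.5118.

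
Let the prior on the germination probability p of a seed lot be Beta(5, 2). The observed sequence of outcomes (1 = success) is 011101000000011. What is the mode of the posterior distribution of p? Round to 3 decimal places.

Prior: Beta(5, 2).
Data: 6 successes in 15 trials (from the sequence). The binomial likelihood contributes p^6(1−p)^9, so the posterior is Beta(5+6, 2+9) = Beta(11, 11).
For Beta(a, b) with a, b > 1 the mode is (a−1)/(a+b−2) = 10/20 ≈ 0.500.

p̂_MAP = 0.500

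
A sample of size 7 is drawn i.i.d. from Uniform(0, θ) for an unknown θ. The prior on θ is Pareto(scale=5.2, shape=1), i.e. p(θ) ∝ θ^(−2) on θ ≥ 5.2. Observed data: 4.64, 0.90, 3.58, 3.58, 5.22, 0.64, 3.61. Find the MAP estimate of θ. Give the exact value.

The Uniform(0, θ) likelihood is θ^(−n) for θ ≥ max(xᵢ), zero otherwise. Here max(xᵢ) = 5.22.
Posterior ∝ θ^(−2) · θ^(−7) = θ^(−9) on θ ≥ max(5.2, 5.22) = 5.22.
This density is strictly decreasing in θ, so the posterior mode lies at the lower boundary of the support.

θ̂_MAP = 5.22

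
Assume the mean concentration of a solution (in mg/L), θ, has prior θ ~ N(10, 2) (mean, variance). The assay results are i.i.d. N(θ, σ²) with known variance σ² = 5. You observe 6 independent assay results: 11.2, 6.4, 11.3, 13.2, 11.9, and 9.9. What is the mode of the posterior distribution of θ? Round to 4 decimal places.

n = 6; x̄ = (11.2 + 6.4 + 11.3 + 13.2 + 11.9 + 9.9)/6 = 63.9/6 = 10.65.
For a Normal prior and Normal likelihood with known variance, the posterior is Normal; its mode equals its mean, the precision-weighted average.
Prior precision 1/σ₀² = 1/2 = 0.5; data precision n/σ² = 6/5 = 1.2.
θ̂ = (0.5·10 + 1.2·10.65) / (0.5 + 1.2) = 17.78/1.7 = 889/85 ≈ 10.4588.

θ̂_MAP = 10.4588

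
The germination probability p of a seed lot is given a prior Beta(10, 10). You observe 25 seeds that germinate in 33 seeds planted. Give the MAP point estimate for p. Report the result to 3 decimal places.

Prior: Beta(10, 10).
Data: 25 successes in 33 trials. The binomial likelihood contributes p^25(1−p)^8, so the posterior is Beta(10+25, 10+8) = Beta(35, 18).
For Beta(a, b) with a, b > 1 the mode is (a−1)/(a+b−2) = 34/51 ≈ 0.667.

p̂_MAP = 0.667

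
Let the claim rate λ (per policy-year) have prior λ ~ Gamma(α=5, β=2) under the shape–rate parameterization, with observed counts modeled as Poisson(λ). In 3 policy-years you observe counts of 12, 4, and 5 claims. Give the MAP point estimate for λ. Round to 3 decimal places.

λ̂_MAP = 5.000

Σxᵢ = 12+4+5 = 21, with n = 3.
Posterior ∝ λ^4e^(−2λ) · λ^21e^(−3λ) = λ^25e^(−5λ), i.e. Gamma(shape=26, rate=5).
The mode of a Gamma(a, b) with a ≥ 1 (shape–rate) is (a−1)/b = 25/5 ≈ 5.000.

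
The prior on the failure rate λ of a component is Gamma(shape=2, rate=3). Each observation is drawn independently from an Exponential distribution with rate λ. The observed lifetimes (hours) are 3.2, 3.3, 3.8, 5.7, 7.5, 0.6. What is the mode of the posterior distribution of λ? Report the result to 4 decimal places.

λ̂_MAP = 0.2583

The Exponential(rate=λ) likelihood is ∝ λ^n e^(−λΣtᵢ). Here n = 6 and Σtᵢ = 3.2 + 3.3 + 3.8 + 5.7 + 7.5 + 0.6 = 24.1.
Posterior ∝ λe^(−3λ) · λ^6e^(−24.1λ) = λ^7e^(−27.1λ), i.e. Gamma(8, 27.1).
Mode = (a−1)/b = 7/27.1 ≈ 0.2583.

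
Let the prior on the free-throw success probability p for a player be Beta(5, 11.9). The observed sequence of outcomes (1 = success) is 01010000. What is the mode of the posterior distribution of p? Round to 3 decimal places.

p̂_MAP = 0.262

Prior: Beta(5, 11.9).
Data: 2 successes in 8 trials (from the sequence). The binomial likelihood contributes p^2(1−p)^6, so the posterior is Beta(5+2, 11.9+6) = Beta(7, 17.9).
For Beta(a, b) with a, b > 1 the mode is (a−1)/(a+b−2) = 6/22.9 ≈ 0.262.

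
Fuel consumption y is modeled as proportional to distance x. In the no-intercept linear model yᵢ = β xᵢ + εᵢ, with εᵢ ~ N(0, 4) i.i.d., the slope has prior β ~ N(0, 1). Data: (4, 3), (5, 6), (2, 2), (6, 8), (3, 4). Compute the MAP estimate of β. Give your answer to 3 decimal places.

log p(β | y) = −Σ(yᵢ − βxᵢ)²/(2·4) − β²/(2·1) + const.
Setting the derivative to zero: Σxᵢ(yᵢ − βxᵢ)/4 − β/1 = 0, so β = Σxᵢyᵢ / (Σxᵢ² + σ²/τ²).
Σxᵢyᵢ = 4·3 + 5·6 + 2·2 + 6·8 + 3·4 = 106; Σxᵢ² = 90; σ²/τ² = 4.
β̂_MAP = 106 / (90 + 4) = 106/94 ≈ 1.128.

β̂_MAP = 1.128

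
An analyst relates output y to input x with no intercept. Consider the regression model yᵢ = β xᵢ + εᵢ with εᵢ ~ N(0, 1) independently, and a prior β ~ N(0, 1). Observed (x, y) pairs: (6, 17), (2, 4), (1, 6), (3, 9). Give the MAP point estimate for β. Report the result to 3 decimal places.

log p(β | y) = −Σ(yᵢ − βxᵢ)²/(2·1) − β²/(2·1) + const.
Setting the derivative to zero: Σxᵢ(yᵢ − βxᵢ)/1 − β/1 = 0, so β = Σxᵢyᵢ / (Σxᵢ² + σ²/τ²).
Σxᵢyᵢ = 6·17 + 2·4 + 1·6 + 3·9 = 143; Σxᵢ² = 50; σ²/τ² = 1.
β̂_MAP = 143 / (50 + 1) = 143/51 ≈ 2.804.

β̂_MAP = 2.804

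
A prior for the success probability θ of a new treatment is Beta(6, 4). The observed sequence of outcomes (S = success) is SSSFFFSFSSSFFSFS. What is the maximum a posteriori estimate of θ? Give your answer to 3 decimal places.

θ̂_MAP = 0.583

Prior: Beta(6, 4).
Data: 9 successes in 16 trials (from the sequence). The binomial likelihood contributes θ^9(1−θ)^7, so the posterior is Beta(6+9, 4+7) = Beta(15, 11).
For Beta(a, b) with a, b > 1 the mode is (a−1)/(a+b−2) = 14/24 ≈ 0.583.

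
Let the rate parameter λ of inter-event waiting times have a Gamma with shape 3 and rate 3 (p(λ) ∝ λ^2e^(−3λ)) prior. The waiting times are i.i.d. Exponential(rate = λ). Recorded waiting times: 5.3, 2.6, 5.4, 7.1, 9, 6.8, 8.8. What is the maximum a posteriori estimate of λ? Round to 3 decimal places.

λ̂_MAP = 0.188

The Exponential(rate=λ) likelihood is ∝ λ^n e^(−λΣtᵢ). Here n = 7 and Σtᵢ = 5.3 + 2.6 + 5.4 + 7.1 + 9 + 6.8 + 8.8 = 45.
Posterior ∝ λ^2e^(−3λ) · λ^7e^(−45λ) = λ^9e^(−48λ), i.e. Gamma(10, 48).
Mode = (a−1)/b = 9/48 ≈ 0.188.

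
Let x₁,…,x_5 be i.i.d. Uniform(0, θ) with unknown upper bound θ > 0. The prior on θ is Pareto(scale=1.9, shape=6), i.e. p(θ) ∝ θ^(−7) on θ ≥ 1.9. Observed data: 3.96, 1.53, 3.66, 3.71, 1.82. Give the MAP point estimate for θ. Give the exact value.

The Uniform(0, θ) likelihood is θ^(−n) for θ ≥ max(xᵢ), zero otherwise. Here max(xᵢ) = 3.96.
Posterior ∝ θ^(−7) · θ^(−5) = θ^(−12) on θ ≥ max(1.9, 3.96) = 3.96.
This density is strictly decreasing in θ, so the posterior mode lies at the lower boundary of the support.

θ̂_MAP = 3.96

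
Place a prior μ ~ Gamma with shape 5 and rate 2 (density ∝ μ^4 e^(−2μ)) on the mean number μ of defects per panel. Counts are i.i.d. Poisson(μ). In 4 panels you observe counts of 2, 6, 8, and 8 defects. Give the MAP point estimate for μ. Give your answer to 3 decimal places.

μ̂_MAP = 4.667

Σxᵢ = 2+6+8+8 = 24, with n = 4.
Posterior ∝ μ^4e^(−2μ) · μ^24e^(−4μ) = μ^28e^(−6μ), i.e. Gamma(shape=29, rate=6).
The mode of a Gamma(a, b) with a ≥ 1 (shape–rate) is (a−1)/b = 28/6 ≈ 4.667.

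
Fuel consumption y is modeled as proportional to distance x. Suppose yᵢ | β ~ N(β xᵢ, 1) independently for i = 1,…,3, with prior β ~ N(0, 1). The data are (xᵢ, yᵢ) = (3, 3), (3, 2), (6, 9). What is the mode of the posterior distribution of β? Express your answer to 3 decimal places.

log p(β | y) = −Σ(yᵢ − βxᵢ)²/(2·1) − β²/(2·1) + const.
Setting the derivative to zero: Σxᵢ(yᵢ − βxᵢ)/1 − β/1 = 0, so β = Σxᵢyᵢ / (Σxᵢ² + σ²/τ²).
Σxᵢyᵢ = 3·3 + 3·2 + 6·9 = 69; Σxᵢ² = 54; σ²/τ² = 1.
β̂_MAP = 69 / (54 + 1) = 69/55 ≈ 1.255.

β̂_MAP = 1.255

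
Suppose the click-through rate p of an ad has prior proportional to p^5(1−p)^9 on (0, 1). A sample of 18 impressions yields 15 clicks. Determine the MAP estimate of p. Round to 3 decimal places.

p̂_MAP = 0.625

The prior density ∝ p^5(1−p)^9 is the kernel of Beta(6, 10).
Data: 15 successes in 18 trials. The binomial likelihood contributes p^15(1−p)^3, so the posterior is Beta(6+15, 10+3) = Beta(21, 13).
For Beta(a, b) with a, b > 1 the mode is (a−1)/(a+b−2) = 20/32 ≈ 0.625.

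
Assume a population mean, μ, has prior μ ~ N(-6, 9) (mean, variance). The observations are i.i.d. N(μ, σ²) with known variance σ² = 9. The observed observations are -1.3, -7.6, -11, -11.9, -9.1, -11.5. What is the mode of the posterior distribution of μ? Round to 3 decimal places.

μ̂_MAP = -8.343

n = 6; x̄ = ((-1.3) + (-7.6) + (-11) + (-11.9) + (-9.1) + (-11.5))/6 = -52.4/6 = -131/15 ≈ -8.7333.
For a Normal prior and Normal likelihood with known variance, the posterior is Normal; its mode equals its mean, the precision-weighted average.
Prior precision 1/σ₀² = 1/9; data precision n/σ² = 6/9 = 2/3.
μ̂ = ((1/9)·(-6) + (2/3)·(-131/15)) / (1/9 + 2/3) = (-292/45)/(7/9) = -292/35 ≈ -8.343.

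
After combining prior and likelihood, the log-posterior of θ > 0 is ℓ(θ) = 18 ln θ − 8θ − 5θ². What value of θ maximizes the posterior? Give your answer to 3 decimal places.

ℓ'(θ) = 18/θ − 8 − 10θ. Setting this to zero and multiplying by θ: 10θ² + 8θ − 18 = 0.
θ = (−8 + √(8² + 4·10·18)) / (2·10) = (−8 + √784) / 20 = (−8 + 28)/20 = 1.
ℓ''(θ) = −18/θ² − 10 < 0, confirming a maximum.

θ̂_MAP = 1.000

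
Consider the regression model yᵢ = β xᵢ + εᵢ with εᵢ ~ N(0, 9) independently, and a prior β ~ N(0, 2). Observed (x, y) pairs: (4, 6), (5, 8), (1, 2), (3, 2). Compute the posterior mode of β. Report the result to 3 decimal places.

β̂_MAP = 1.297

log p(β | y) = −Σ(yᵢ − βxᵢ)²/(2·9) − β²/(2·2) + const.
Setting the derivative to zero: Σxᵢ(yᵢ − βxᵢ)/9 − β/2 = 0, so β = Σxᵢyᵢ / (Σxᵢ² + σ²/τ²).
Σxᵢyᵢ = 4·6 + 5·8 + 1·2 + 3·2 = 72; Σxᵢ² = 51; σ²/τ² = 4.5.
β̂_MAP = 72 / (51 + 4.5) = 72/55.5 ≈ 1.297.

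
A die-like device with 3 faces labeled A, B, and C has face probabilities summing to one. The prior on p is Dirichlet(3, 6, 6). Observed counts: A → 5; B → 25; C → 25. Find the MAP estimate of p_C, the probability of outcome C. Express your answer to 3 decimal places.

MAP estimate of p_C = 0.448

The posterior is Dirichlet(αᵢ + nᵢ) = Dirichlet(8, 31, 31).
For a Dirichlet(a₁,…,a_K) with all aᵢ > 1, the mode has j-th component (aⱼ − 1)/(Σaᵢ − K).
Here Σaᵢ = 70 and K = 3, so p_C = (31 − 1)/(70 − 3) = 30/67 ≈ 0.448.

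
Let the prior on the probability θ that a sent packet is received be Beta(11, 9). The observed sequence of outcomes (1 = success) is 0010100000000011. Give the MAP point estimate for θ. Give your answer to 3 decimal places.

θ̂_MAP = 0.412

Prior: Beta(11, 9).
Data: 4 successes in 16 trials (from the sequence). The binomial likelihood contributes θ^4(1−θ)^12, so the posterior is Beta(11+4, 9+12) = Beta(15, 21).
For Beta(a, b) with a, b > 1 the mode is (a−1)/(a+b−2) = 14/34 ≈ 0.412.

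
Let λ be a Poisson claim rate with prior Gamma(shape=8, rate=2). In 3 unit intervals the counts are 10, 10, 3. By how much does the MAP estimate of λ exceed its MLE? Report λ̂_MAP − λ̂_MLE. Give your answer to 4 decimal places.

MAP − MLE = -1.6667

Σxᵢ = 23. Posterior is Gamma(31, 5); MAP = (31−1)/5 = 30/5 ≈ 6.00000.
MLE = x̄ = 23/3 ≈ 7.66667.
Difference = 30/5 − 23/3 = -5/3 ≈ -1.6667.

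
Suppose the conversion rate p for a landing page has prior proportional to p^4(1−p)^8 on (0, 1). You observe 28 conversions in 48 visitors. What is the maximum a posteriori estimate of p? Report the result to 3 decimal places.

p̂_MAP = 0.533

The prior density ∝ p^4(1−p)^8 is the kernel of Beta(5, 9).
Data: 28 successes in 48 trials. The binomial likelihood contributes p^28(1−p)^20, so the posterior is Beta(5+28, 9+20) = Beta(33, 29).
For Beta(a, b) with a, b > 1 the mode is (a−1)/(a+b−2) = 32/60 ≈ 0.533.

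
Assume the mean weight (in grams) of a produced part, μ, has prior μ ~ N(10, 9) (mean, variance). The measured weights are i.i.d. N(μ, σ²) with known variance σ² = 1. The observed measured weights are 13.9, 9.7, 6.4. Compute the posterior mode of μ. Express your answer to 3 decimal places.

n = 3; x̄ = (13.9 + 9.7 + 6.4)/3 = 30/3 = 10.
For a Normal prior and Normal likelihood with known variance, the posterior is Normal; its mode equals its mean, the precision-weighted average.
Prior precision 1/σ₀² = 1/9; data precision n/σ² = 3/1 = 3.
μ̂ = ((1/9)·10 + 3·10) / (1/9 + 3) = (280/9)/(28/9) = 10.000.

μ̂_MAP = 10.000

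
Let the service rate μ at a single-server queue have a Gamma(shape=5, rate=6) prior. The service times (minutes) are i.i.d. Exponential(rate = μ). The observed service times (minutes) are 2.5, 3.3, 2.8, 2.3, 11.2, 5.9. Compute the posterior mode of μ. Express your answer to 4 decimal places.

The Exponential(rate=μ) likelihood is ∝ μ^n e^(−μΣtᵢ). Here n = 6 and Σtᵢ = 2.5 + 3.3 + 2.8 + 2.3 + 11.2 + 5.9 = 28.
Posterior ∝ μ^4e^(−6μ) · μ^6e^(−28μ) = μ^10e^(−34μ), i.e. Gamma(11, 34).
Mode = (a−1)/b = 10/34 ≈ 0.2941.

μ̂_MAP = 0.2941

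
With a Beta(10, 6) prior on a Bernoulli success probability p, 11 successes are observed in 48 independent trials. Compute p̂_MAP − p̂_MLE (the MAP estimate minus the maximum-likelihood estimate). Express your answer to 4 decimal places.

Posterior is Beta(21, 43); MAP = (21−1)/(64−2) = 20/62 ≈ 0.32258.
MLE ignores the prior: p̂_MLE = k/n = 11/48 ≈ 0.22917.
Difference = 20/62 − 11/48 = 139/1488 ≈ 0.0934.

MAP − MLE = 0.0934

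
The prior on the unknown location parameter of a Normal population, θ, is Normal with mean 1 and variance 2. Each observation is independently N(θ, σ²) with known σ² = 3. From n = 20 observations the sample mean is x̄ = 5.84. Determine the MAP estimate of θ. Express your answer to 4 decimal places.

n = 20, x̄ = 5.84.
For a Normal prior and Normal likelihood with known variance, the posterior is Normal; its mode equals its mean, the precision-weighted average.
Prior precision 1/σ₀² = 1/2 = 0.5; data precision n/σ² = 20/3.
θ̂ = (0.5·1 + (20/3)·5.84) / (0.5 + 20/3) = (1183/30)/(43/6) = 1183/215 ≈ 5.5023.

θ̂_MAP = 5.5023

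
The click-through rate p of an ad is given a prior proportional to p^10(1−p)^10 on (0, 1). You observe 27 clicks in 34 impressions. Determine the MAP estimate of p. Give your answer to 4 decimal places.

p̂_MAP = 0.6852

The prior density ∝ p^10(1−p)^10 is the kernel of Beta(11, 11).
Data: 27 successes in 34 trials. The binomial likelihood contributes p^27(1−p)^7, so the posterior is Beta(11+27, 11+7) = Beta(38, 18).
For Beta(a, b) with a, b > 1 the mode is (a−1)/(a+b−2) = 37/54 ≈ 0.6852.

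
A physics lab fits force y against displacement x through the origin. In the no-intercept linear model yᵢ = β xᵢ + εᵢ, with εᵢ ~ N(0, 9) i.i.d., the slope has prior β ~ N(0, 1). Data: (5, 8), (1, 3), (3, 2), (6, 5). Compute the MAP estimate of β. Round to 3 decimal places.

β̂_MAP = 0.988

log p(β | y) = −Σ(yᵢ − βxᵢ)²/(2·9) − β²/(2·1) + const.
Setting the derivative to zero: Σxᵢ(yᵢ − βxᵢ)/9 − β/1 = 0, so β = Σxᵢyᵢ / (Σxᵢ² + σ²/τ²).
Σxᵢyᵢ = 5·8 + 1·3 + 3·2 + 6·5 = 79; Σxᵢ² = 71; σ²/τ² = 9.
β̂_MAP = 79 / (71 + 9) = 79/80 ≈ 0.988.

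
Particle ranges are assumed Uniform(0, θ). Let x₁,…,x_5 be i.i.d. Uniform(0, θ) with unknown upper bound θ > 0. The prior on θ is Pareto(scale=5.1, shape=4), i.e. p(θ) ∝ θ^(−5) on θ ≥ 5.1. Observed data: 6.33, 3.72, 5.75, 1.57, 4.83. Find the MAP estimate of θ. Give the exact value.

θ̂_MAP = 6.33

The Uniform(0, θ) likelihood is θ^(−n) for θ ≥ max(xᵢ), zero otherwise. Here max(xᵢ) = 6.33.
Posterior ∝ θ^(−5) · θ^(−5) = θ^(−10) on θ ≥ max(5.1, 6.33) = 6.33.
This density is strictly decreasing in θ, so the posterior mode lies at the lower boundary of the support.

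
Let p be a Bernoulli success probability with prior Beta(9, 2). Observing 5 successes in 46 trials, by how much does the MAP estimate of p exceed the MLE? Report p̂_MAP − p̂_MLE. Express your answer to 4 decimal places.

Posterior is Beta(14, 43); MAP = (14−1)/(57−2) = 13/55 ≈ 0.23636.
MLE ignores the prior: p̂_MLE = k/n = 5/46 ≈ 0.10870.
Difference = 13/55 − 5/46 = 323/2530 ≈ 0.1277.

MAP − MLE = 0.1277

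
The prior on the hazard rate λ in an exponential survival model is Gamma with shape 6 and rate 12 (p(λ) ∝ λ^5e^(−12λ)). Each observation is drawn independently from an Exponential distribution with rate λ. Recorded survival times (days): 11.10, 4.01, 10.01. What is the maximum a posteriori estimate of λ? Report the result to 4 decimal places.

λ̂_MAP = 0.2155

The Exponential(rate=λ) likelihood is ∝ λ^n e^(−λΣtᵢ). Here n = 3 and Σtᵢ = 11.10 + 4.01 + 10.01 = 25.12.
Posterior ∝ λ^5e^(−12λ) · λ^3e^(−25.12λ) = λ^8e^(−37.12λ), i.e. Gamma(9, 37.12).
Mode = (a−1)/b = 8/37.12 ≈ 0.2155.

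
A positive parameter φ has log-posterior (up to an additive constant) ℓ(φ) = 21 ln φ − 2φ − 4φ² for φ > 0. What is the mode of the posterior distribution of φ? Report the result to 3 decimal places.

ℓ'(φ) = 21/φ − 2 − 8φ. Setting this to zero and multiplying by φ: 8φ² + 2φ − 21 = 0.
φ = (−2 + √(2² + 4·8·21)) / (2·8) = (−2 + √676) / 16 = (−2 + 26)/16 = 3/2.
ℓ''(φ) = −21/φ² − 8 < 0, confirming a maximum.

φ̂_MAP = 1.500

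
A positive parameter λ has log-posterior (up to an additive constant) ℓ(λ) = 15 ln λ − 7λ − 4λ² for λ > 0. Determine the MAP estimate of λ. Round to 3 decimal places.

ℓ'(λ) = 15/λ − 7 − 8λ. Setting this to zero and multiplying by λ: 8λ² + 7λ − 15 = 0.
λ = (−7 + √(7² + 4·8·15)) / (2·8) = (−7 + √529) / 16 = (−7 + 23)/16 = 1.
ℓ''(λ) = −15/λ² − 8 < 0, confirming a maximum.

λ̂_MAP = 1.000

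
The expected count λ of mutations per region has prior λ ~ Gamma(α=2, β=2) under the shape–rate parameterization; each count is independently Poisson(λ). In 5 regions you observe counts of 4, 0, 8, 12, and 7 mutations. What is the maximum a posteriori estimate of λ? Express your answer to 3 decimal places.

Σxᵢ = 4+0+8+12+7 = 31, with n = 5.
Posterior ∝ λe^(−2λ) · λ^31e^(−5λ) = λ^32e^(−7λ), i.e. Gamma(shape=33, rate=7).
The mode of a Gamma(a, b) with a ≥ 1 (shape–rate) is (a−1)/b = 32/7 ≈ 4.571.

λ̂_MAP = 4.571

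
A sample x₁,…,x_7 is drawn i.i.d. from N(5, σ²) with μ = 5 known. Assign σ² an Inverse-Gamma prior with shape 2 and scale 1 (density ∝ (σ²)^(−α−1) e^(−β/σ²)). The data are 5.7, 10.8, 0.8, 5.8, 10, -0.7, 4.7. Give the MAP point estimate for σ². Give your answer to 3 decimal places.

Sum of squared deviations about the known mean: SS = (5.7−5)² + (10.8−5)² + (0.8−5)² + (5.8−5)² + (10−5)² + (-0.7−5)² + (4.7−5)² = 109.99.
The Normal likelihood contributes (σ²)^(−n/2) exp(−SS/(2σ²)), so the posterior is Inverse-Gamma(α + n/2, β + SS/2) = Inverse-Gamma(5.5, 55.995).
The mode of Inverse-Gamma(a, b) is b/(a+1) = 55.995/6.5 ≈ 8.615.

σ̂²_MAP = 8.615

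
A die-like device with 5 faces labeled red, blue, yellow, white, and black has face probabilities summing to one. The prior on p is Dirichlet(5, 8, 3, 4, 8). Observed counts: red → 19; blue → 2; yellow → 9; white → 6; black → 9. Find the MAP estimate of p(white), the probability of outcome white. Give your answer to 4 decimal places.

The posterior is Dirichlet(αᵢ + nᵢ) = Dirichlet(24, 10, 12, 10, 17).
For a Dirichlet(a₁,…,a_K) with all aᵢ > 1, the mode has j-th component (aⱼ − 1)/(Σaᵢ − K).
Here Σaᵢ = 73 and K = 5, so p(white) = (10 − 1)/(73 − 5) = 9/68 ≈ 0.1324.

MAP estimate of p(white) = 0.1324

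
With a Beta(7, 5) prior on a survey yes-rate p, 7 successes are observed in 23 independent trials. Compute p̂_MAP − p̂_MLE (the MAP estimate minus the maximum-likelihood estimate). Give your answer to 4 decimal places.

MAP − MLE = 0.0896

Posterior is Beta(14, 21); MAP = (14−1)/(35−2) = 13/33 ≈ 0.39394.
MLE ignores the prior: p̂_MLE = k/n = 7/23 ≈ 0.30435.
Difference = 13/33 − 7/23 = 68/759 ≈ 0.0896.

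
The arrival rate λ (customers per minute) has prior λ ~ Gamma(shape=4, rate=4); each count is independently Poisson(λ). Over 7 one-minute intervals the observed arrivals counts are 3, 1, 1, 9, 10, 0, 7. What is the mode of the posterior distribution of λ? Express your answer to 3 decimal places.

λ̂_MAP = 3.091

Σxᵢ = 3+1+1+9+10+0+7 = 31, with n = 7.
Posterior ∝ λ^3e^(−4λ) · λ^31e^(−7λ) = λ^34e^(−11λ), i.e. Gamma(shape=35, rate=11).
The mode of a Gamma(a, b) with a ≥ 1 (shape–rate) is (a−1)/b = 34/11 ≈ 3.091.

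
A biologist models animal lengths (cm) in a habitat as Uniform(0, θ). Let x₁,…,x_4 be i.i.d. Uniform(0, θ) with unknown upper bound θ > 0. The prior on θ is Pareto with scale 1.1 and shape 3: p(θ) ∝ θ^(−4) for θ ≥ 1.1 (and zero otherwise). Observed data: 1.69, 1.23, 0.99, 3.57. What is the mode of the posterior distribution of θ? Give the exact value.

The Uniform(0, θ) likelihood is θ^(−n) for θ ≥ max(xᵢ), zero otherwise. Here max(xᵢ) = 3.57.
Posterior ∝ θ^(−4) · θ^(−4) = θ^(−8) on θ ≥ max(1.1, 3.57) = 3.57.
This density is strictly decreasing in θ, so the posterior mode lies at the lower boundary of the support.

θ̂_MAP = 3.57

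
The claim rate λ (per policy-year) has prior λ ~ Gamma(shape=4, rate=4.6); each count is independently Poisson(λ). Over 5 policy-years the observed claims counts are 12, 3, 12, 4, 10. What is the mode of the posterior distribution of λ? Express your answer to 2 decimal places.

λ̂_MAP = 4.58

Σxᵢ = 12+3+12+4+10 = 41, with n = 5.
Posterior ∝ λ^3e^(−4.6λ) · λ^41e^(−5λ) = λ^44e^(−9.6λ), i.e. Gamma(shape=45, rate=9.6).
The mode of a Gamma(a, b) with a ≥ 1 (shape–rate) is (a−1)/b = 44/9.6 ≈ 4.58.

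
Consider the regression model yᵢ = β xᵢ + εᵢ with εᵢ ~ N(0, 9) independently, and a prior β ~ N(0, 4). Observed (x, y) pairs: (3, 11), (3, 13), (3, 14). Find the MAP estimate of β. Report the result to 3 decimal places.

β̂_MAP = 3.897

log p(β | y) = −Σ(yᵢ − βxᵢ)²/(2·9) − β²/(2·4) + const.
Setting the derivative to zero: Σxᵢ(yᵢ − βxᵢ)/9 − β/4 = 0, so β = Σxᵢyᵢ / (Σxᵢ² + σ²/τ²).
Σxᵢyᵢ = 3·11 + 3·13 + 3·14 = 114; Σxᵢ² = 27; σ²/τ² = 2.25.
β̂_MAP = 114 / (27 + 2.25) = 114/29.25 ≈ 3.897.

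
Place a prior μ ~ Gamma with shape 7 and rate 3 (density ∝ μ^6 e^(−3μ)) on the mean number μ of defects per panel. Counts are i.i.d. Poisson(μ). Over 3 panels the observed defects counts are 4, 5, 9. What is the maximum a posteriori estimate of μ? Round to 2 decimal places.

μ̂_MAP = 4.00

Σxᵢ = 4+5+9 = 18, with n = 3.
Posterior ∝ μ^6e^(−3μ) · μ^18e^(−3μ) = μ^24e^(−6μ), i.e. Gamma(shape=25, rate=6).
The mode of a Gamma(a, b) with a ≥ 1 (shape–rate) is (a−1)/b = 24/6 ≈ 4.00.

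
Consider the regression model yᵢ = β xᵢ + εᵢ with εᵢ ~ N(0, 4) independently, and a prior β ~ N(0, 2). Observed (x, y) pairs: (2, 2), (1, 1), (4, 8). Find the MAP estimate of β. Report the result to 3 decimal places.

log p(β | y) = −Σ(yᵢ − βxᵢ)²/(2·4) − β²/(2·2) + const.
Setting the derivative to zero: Σxᵢ(yᵢ − βxᵢ)/4 − β/2 = 0, so β = Σxᵢyᵢ / (Σxᵢ² + σ²/τ²).
Σxᵢyᵢ = 2·2 + 1·1 + 4·8 = 37; Σxᵢ² = 21; σ²/τ² = 2.
β̂_MAP = 37 / (21 + 2) = 37/23 ≈ 1.609.

β̂_MAP = 1.609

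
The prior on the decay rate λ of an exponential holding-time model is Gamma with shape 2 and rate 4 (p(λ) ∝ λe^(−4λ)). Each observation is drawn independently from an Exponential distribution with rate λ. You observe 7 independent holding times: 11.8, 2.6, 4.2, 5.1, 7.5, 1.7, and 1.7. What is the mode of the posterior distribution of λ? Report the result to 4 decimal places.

The Exponential(rate=λ) likelihood is ∝ λ^n e^(−λΣtᵢ). Here n = 7 and Σtᵢ = 11.8 + 2.6 + 4.2 + 5.1 + 7.5 + 1.7 + 1.7 = 34.6.
Posterior ∝ λe^(−4λ) · λ^7e^(−34.6λ) = λ^8e^(−38.6λ), i.e. Gamma(9, 38.6).
Mode = (a−1)/b = 8/38.6 ≈ 0.2073.

λ̂_MAP = 0.2073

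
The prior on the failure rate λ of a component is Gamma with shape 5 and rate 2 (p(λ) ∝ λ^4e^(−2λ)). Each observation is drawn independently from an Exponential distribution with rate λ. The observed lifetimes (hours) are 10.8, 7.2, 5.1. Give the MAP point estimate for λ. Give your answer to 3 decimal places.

λ̂_MAP = 0.279

The Exponential(rate=λ) likelihood is ∝ λ^n e^(−λΣtᵢ). Here n = 3 and Σtᵢ = 10.8 + 7.2 + 5.1 = 23.1.
Posterior ∝ λ^4e^(−2λ) · λ^3e^(−23.1λ) = λ^7e^(−25.1λ), i.e. Gamma(8, 25.1).
Mode = (a−1)/b = 7/25.1 ≈ 0.279.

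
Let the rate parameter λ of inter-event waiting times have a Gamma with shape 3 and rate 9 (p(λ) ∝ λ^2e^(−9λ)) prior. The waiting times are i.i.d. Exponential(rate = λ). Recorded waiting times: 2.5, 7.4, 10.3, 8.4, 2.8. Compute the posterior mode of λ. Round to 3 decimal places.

The Exponential(rate=λ) likelihood is ∝ λ^n e^(−λΣtᵢ). Here n = 5 and Σtᵢ = 2.5 + 7.4 + 10.3 + 8.4 + 2.8 = 31.4.
Posterior ∝ λ^2e^(−9λ) · λ^5e^(−31.4λ) = λ^7e^(−40.4λ), i.e. Gamma(8, 40.4).
Mode = (a−1)/b = 7/40.4 ≈ 0.173.

λ̂_MAP = 0.173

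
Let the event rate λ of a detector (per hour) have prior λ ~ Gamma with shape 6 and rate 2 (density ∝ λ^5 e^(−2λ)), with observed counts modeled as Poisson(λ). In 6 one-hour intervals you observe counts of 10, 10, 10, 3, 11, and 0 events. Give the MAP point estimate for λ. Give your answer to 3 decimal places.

Σxᵢ = 10+10+10+3+11+0 = 44, with n = 6.
Posterior ∝ λ^5e^(−2λ) · λ^44e^(−6λ) = λ^49e^(−8λ), i.e. Gamma(shape=50, rate=8).
The mode of a Gamma(a, b) with a ≥ 1 (shape–rate) is (a−1)/b = 49/8 ≈ 6.125.

λ̂_MAP = 6.125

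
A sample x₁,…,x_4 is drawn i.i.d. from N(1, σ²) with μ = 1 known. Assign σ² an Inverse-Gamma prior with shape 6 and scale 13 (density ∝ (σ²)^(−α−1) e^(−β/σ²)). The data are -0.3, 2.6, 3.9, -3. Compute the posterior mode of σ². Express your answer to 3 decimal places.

σ̂²_MAP = 3.037

Sum of squared deviations about the known mean: SS = (-0.3−1)² + (2.6−1)² + (3.9−1)² + (-3−1)² = 28.66.
The Normal likelihood contributes (σ²)^(−n/2) exp(−SS/(2σ²)), so the posterior is Inverse-Gamma(α + n/2, β + SS/2) = Inverse-Gamma(8, 27.33).
The mode of Inverse-Gamma(a, b) is b/(a+1) = 27.33/9 ≈ 3.037.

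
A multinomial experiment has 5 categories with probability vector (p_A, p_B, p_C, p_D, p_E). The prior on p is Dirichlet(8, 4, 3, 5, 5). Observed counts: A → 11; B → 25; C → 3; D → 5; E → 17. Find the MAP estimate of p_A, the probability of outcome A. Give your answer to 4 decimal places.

The posterior is Dirichlet(αᵢ + nᵢ) = Dirichlet(19, 29, 6, 10, 22).
For a Dirichlet(a₁,…,a_K) with all aᵢ > 1, the mode has j-th component (aⱼ − 1)/(Σaᵢ − K).
Here Σaᵢ = 86 and K = 5, so p_A = (19 − 1)/(86 − 5) = 18/81 ≈ 0.2222.

MAP estimate of p_A = 0.2222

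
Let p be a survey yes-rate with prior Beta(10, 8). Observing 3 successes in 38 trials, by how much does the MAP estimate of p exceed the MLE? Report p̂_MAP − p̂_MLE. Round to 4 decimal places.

Posterior is Beta(13, 43); MAP = (13−1)/(56−2) = 12/54 ≈ 0.22222.
MLE ignores the prior: p̂_MLE = k/n = 3/38 ≈ 0.07895.
Difference = 12/54 − 3/38 = 49/342 ≈ 0.1433.

MAP − MLE = 0.1433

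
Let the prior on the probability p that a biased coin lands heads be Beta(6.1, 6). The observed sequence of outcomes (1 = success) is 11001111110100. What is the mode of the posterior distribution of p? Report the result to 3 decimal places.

Prior: Beta(6.1, 6).
Data: 9 successes in 14 trials (from the sequence). The binomial likelihood contributes p^9(1−p)^5, so the posterior is Beta(6.1+9, 6+5) = Beta(15.1, 11).
For Beta(a, b) with a, b > 1 the mode is (a−1)/(a+b−2) = 14.1/24.1 ≈ 0.585.

p̂_MAP = 0.585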